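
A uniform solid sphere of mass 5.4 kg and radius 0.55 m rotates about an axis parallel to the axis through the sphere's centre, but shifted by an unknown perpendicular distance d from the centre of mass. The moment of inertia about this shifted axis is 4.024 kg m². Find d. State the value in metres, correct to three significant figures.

0.790

About the centre-of-mass axis, I_cm = (2/5)MR² = (2/5)(5.4)(0.55)² = 0.6534 kg m².
Parallel axis theorem: I = I_cm + Md², so Md² = 4.024 − 0.6534 = 3.3706 kg m².
d = √(3.3706 / 5.4) = 0.79005 m.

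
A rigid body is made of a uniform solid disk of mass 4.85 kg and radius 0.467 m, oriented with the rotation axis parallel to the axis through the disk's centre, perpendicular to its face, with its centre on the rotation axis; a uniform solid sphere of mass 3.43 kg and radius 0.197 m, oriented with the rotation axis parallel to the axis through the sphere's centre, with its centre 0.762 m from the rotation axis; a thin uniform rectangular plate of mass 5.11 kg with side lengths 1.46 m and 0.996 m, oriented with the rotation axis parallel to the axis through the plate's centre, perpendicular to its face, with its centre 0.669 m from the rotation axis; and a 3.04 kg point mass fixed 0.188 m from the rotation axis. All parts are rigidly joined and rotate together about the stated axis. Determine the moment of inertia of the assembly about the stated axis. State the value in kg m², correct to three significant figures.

Solid disk: I_cm = (1/2)MR² = (1/2)(4.85)(0.467)² = 0.52887 kg m²; axis through the centre, so I = 0.52887 kg m².
Solid sphere: I_cm = (2/5)MR² = (2/5)(3.43)(0.197)² = 0.053246 kg m²; centre at d = 0.762 m, so the parallel axis theorem gives I = 0.053246 + (3.43)(0.762)² = 2.0449 kg m².
Rectangular plate: I_cm = (1/12)M(a²+b²) = (1/12)(5.11)[(1.46)² + (0.996)²] = 1.3301 kg m²; centre at d = 0.669 m, so the parallel axis theorem gives I = 1.3301 + (5.11)(0.669)² = 3.6172 kg m².
Point mass: I_cm = 0; centre at d = 0.188 m, so the parallel axis theorem gives I = 0 + (3.04)(0.188)² = 0.10745 kg m².
Total I = 0.52887 + 2.0449 + 3.6172 + 0.10745 = 6.2983 kg m².

6.30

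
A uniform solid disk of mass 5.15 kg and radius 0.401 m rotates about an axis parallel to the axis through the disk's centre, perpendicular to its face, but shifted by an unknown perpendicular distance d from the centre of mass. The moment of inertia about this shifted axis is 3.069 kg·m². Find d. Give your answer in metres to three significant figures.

0.718

About the centre-of-mass axis, I_cm = (1/2)MR² = (1/2)(5.15)(0.401)² = 0.41406 kg·m².
Parallel axis theorem: I = I_cm + Md², so Md² = 3.069 − 0.41406 = 2.6549 kg·m².
d = √(2.6549 / 5.15) = 0.718 m.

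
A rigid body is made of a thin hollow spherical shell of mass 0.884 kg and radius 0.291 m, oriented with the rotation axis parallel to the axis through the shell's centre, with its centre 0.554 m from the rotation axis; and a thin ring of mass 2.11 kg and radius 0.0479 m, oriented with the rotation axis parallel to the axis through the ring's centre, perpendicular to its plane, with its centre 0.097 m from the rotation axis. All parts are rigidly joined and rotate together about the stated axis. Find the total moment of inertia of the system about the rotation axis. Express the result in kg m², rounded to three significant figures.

Spherical shell: I_cm = (2/3)MR² = (2/3)(0.884)(0.291)² = 0.049905 kg m²; centre at d = 0.554 m, so I = I_cm + Md² gives I = 0.049905 + (0.884)(0.554)² = 0.32122 kg m².
Thin ring: I_cm = MR² = (2.11)(0.0479)² = 0.0048412 kg m²; centre at d = 0.097 m, so I = I_cm + Md² gives I = 0.0048412 + (2.11)(0.097)² = 0.024694 kg m².
Total I = 0.32122 + 0.024694 = 0.34591 kg m².

0.346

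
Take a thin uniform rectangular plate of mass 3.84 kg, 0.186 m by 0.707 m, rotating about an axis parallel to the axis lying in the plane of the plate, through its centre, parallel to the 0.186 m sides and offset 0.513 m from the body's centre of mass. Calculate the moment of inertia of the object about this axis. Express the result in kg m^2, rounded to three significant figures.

I_cm = (1/12)Mb² = (1/12)(3.84)(0.707)² = 0.15995 kg m^2; centre at d = 0.513 m, so I = I_cm + Md² gives I = 0.15995 + (3.84)(0.513)² = 1.1705 kg m^2.

1.17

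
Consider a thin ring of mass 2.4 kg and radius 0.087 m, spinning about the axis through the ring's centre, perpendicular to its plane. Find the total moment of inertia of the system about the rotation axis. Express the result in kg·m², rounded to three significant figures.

I_cm = MR² = (2.4)(0.087)² = 0.018166 kg·m²; axis through the centre, so I = 0.018166 kg·m².

0.0182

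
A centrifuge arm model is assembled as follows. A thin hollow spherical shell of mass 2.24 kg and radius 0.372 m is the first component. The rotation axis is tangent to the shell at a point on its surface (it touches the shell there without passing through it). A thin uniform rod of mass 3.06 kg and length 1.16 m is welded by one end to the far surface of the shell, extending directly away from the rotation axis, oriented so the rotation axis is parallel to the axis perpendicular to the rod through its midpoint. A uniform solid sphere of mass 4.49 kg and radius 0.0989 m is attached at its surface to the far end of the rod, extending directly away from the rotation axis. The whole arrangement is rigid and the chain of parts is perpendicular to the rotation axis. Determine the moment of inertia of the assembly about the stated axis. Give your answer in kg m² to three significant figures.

24.3

Spherical shell: I_cm = (2/3)MR² = (2/3)(2.24)(0.372)² = 0.20665 kg m²; centre at d = 0.372 m, so I = I_cm + Md² gives I = 0.20665 + (2.24)(0.372)² = 0.51663 kg m².
Thin rod: I_cm = (1/12)ML² = (1/12)(3.06)(1.16)² = 0.34313 kg m²; centre at d = 0.372 + 0.372 + 0.58 = 1.324 m, so I = I_cm + Md² gives I = 0.34313 + (3.06)(1.324)² = 5.7072 kg m².
Solid sphere: I_cm = (2/5)MR² = (2/5)(4.49)(0.0989)² = 0.017567 kg m²; centre at d = 0.372 + 0.372 + 0.58 + 0.58 + 0.0989 = 2.0029 m, so I = I_cm + Md² gives I = 0.017567 + (4.49)(2.0029)² = 18.03 kg m².
Total I = 0.51663 + 5.7072 + 18.03 = 24.254 kg m².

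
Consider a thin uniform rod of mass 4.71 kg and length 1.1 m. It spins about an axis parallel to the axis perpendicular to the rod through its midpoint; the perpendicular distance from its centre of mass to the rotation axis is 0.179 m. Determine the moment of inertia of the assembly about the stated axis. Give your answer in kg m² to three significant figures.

I_cm = (1/12)ML² = (1/12)(4.71)(1.1)² = 0.47493 kg m²; centre at d = 0.179 m, so the parallel axis theorem gives I = 0.47493 + (4.71)(0.179)² = 0.62584 kg m².

0.626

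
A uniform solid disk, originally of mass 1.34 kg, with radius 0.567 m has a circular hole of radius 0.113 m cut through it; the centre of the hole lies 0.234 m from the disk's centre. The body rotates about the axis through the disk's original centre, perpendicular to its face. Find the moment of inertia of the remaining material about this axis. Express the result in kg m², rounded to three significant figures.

0.212

Unpierced body about its centre: I₀ = (1/2)MR² = (1/2)(1.34)(0.567)² = 0.2154 kg m².
The removed disk has mass m = M·(r/R)² = (1.34)(0.113/0.567)² = 0.053223 kg (same uniform areal density).
Its moment of inertia about the rotation axis (parallel-axis theorem): I_hole = (1/2)mr² + md² = (1/2)(0.053223)(0.113)² + (0.053223)(0.234)² = 0.0032541 kg m².
Treating the hole as negative mass, I = I₀ − I_hole = 0.2154 − 0.0032541 = 0.21214 kg m².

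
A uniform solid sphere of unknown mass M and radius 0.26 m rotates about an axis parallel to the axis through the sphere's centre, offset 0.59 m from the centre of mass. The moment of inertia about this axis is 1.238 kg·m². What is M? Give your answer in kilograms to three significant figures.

3.30

I = I_cm + Md² = (2/5)MR² + Md² = M·[0.4·(0.26)² + (0.59)²] = M·0.37514.
So M = 1.238 / 0.37514 = 3.3001 kg.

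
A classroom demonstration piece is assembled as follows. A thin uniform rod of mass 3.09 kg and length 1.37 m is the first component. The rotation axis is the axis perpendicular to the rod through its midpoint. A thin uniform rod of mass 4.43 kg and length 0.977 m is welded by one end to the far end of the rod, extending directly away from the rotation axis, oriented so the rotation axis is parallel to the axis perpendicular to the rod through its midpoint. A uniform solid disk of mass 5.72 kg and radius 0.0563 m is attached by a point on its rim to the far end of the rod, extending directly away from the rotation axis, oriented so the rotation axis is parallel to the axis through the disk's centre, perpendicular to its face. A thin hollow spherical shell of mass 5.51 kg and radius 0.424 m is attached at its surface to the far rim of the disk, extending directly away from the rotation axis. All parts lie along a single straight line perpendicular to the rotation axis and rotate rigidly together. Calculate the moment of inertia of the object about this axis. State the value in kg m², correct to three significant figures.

51.1

Thin rod: I_cm = (1/12)ML² = (1/12)(3.09)(1.37)² = 0.4833 kg m²; axis through the centre, so I = 0.4833 kg m².
Thin rod: I_cm = (1/12)ML² = (1/12)(4.43)(0.977)² = 0.35238 kg m²; centre at d = 0.685 + 0.4885 = 1.1735 m, so I = I_cm + Md² gives I = 0.35238 + (4.43)(1.1735)² = 6.4529 kg m².
Solid disk: I_cm = (1/2)MR² = (1/2)(5.72)(0.0563)² = 0.0090653 kg m²; centre at d = 0.685 + 0.4885 + 0.4885 + 0.0563 = 1.7183 m, so I = I_cm + Md² gives I = 0.0090653 + (5.72)(1.7183)² = 16.898 kg m².
Spherical shell: I_cm = (2/3)MR² = (2/3)(5.51)(0.424)² = 0.66038 kg m²; centre at d = 0.685 + 0.4885 + 0.4885 + 0.0563 + 0.0563 + 0.424 = 2.1986 m, so I = I_cm + Md² gives I = 0.66038 + (5.51)(2.1986)² = 27.295 kg m².
Total I = 0.4833 + 6.4529 + 16.898 + 27.295 = 51.129 kg m².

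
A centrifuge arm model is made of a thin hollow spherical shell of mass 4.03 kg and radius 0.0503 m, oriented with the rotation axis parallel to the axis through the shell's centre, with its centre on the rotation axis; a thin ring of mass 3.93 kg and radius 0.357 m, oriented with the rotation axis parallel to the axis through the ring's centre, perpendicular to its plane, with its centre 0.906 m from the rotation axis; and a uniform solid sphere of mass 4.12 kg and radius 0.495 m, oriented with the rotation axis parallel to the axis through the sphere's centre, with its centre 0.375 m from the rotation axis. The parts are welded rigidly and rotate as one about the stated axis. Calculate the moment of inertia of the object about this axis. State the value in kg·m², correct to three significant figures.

Spherical shell: I_cm = (2/3)MR² = (2/3)(4.03)(0.0503)² = 0.0067975 kg·m²; axis through the centre, so I = 0.0067975 kg·m².
Thin ring: I_cm = MR² = (3.93)(0.357)² = 0.50087 kg·m²; centre at d = 0.906 m, so I = I_cm + Md² gives I = 0.50087 + (3.93)(0.906)² = 3.7268 kg·m².
Solid sphere: I_cm = (2/5)MR² = (2/5)(4.12)(0.495)² = 0.4038 kg·m²; centre at d = 0.375 m, so I = I_cm + Md² gives I = 0.4038 + (4.12)(0.375)² = 0.98318 kg·m².
Total I = 0.0067975 + 3.7268 + 0.98318 = 4.7167 kg·m².

4.72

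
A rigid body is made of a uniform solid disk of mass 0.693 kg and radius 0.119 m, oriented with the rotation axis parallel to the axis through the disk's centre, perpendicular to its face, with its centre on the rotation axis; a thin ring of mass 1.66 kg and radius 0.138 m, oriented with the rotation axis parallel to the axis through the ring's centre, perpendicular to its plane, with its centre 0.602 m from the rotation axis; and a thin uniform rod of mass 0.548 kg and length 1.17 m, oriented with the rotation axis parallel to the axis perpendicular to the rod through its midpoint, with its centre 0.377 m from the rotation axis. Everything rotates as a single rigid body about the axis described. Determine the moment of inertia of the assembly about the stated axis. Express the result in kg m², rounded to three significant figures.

0.779

Solid disk: I_cm = (1/2)MR² = (1/2)(0.693)(0.119)² = 0.0049068 kg m²; axis through the centre, so I = 0.0049068 kg m².
Thin ring: I_cm = MR² = (1.66)(0.138)² = 0.031613 kg m²; centre at d = 0.602 m, so the parallel axis theorem gives I = 0.031613 + (1.66)(0.602)² = 0.6332 kg m².
Thin rod: I_cm = (1/12)ML² = (1/12)(0.548)(1.17)² = 0.062513 kg m²; centre at d = 0.377 m, so the parallel axis theorem gives I = 0.062513 + (0.548)(0.377)² = 0.1404 kg m².
Total I = 0.0049068 + 0.6332 + 0.1404 = 0.77851 kg m².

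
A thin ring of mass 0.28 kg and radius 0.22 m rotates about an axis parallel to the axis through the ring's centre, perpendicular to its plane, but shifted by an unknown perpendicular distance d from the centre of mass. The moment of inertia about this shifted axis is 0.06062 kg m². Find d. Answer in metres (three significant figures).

0.410

About the centre-of-mass axis, I_cm = MR² = (0.28)(0.22)² = 0.013552 kg m².
Parallel axis theorem: I = I_cm + Md², so Md² = 0.06062 − 0.013552 = 0.047068 kg m².
d = √(0.047068 / 0.28) = 0.41 m.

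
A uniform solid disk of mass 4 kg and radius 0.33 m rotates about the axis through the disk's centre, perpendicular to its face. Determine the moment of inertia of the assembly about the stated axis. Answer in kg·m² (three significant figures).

I_cm = (1/2)MR² = (1/2)(4)(0.33)² = 0.2178 kg·m²; axis through the centre, so I = 0.2178 kg·m².

0.218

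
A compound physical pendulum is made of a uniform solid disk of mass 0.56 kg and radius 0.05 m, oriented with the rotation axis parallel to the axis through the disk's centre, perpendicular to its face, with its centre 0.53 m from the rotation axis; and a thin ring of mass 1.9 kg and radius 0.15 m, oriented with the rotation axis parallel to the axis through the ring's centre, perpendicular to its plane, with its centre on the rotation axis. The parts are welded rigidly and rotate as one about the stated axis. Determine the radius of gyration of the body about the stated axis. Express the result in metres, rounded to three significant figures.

0.286

Solid disk: I_cm = (1/2)MR² = (1/2)(0.56)(0.05)² = 0.0007 kg·m²; centre at d = 0.53 m, so I = I_cm + Md² gives I = 0.0007 + (0.56)(0.53)² = 0.158 kg·m².
Thin ring: I_cm = MR² = (1.9)(0.15)² = 0.04275 kg·m²; axis through the centre, so I = 0.04275 kg·m².
Total I = 0.20075 kg·m²; total mass M = 2.46 kg.
k = √(I/M) = √(0.20075/2.46) = 0.28567 m.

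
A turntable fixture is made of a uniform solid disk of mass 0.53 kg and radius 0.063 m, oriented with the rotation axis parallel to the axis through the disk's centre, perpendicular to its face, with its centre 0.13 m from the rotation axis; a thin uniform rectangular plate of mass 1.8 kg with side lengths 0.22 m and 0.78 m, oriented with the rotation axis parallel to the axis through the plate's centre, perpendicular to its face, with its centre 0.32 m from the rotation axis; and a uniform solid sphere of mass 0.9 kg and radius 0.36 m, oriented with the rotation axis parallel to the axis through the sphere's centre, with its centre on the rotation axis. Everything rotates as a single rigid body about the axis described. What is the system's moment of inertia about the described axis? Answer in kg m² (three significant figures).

0.340

Solid disk: I_cm = (1/2)MR² = (1/2)(0.53)(0.063)² = 0.0010518 kg m²; centre at d = 0.13 m, so I = I_cm + Md² gives I = 0.0010518 + (0.53)(0.13)² = 0.010009 kg m².
Rectangular plate: I_cm = (1/12)M(a²+b²) = (1/12)(1.8)[(0.22)² + (0.78)²] = 0.09852 kg m²; centre at d = 0.32 m, so I = I_cm + Md² gives I = 0.09852 + (1.8)(0.32)² = 0.28284 kg m².
Solid sphere: I_cm = (2/5)MR² = (2/5)(0.9)(0.36)² = 0.046656 kg m²; axis through the centre, so I = 0.046656 kg m².
Total I = 0.010009 + 0.28284 + 0.046656 = 0.3395 kg m².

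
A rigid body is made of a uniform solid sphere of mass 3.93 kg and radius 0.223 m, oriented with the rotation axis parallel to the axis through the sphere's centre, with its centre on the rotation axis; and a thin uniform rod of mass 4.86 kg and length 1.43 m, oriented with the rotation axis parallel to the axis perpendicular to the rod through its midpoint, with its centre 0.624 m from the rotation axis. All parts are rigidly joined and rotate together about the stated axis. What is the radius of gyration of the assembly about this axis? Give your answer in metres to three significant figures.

Solid sphere: I_cm = (2/5)MR² = (2/5)(3.93)(0.223)² = 0.078174 kg m^2; axis through the centre, so I = 0.078174 kg m^2.
Thin rod: I_cm = (1/12)ML² = (1/12)(4.86)(1.43)² = 0.82818 kg m^2; centre at d = 0.624 m, so I = I_cm + Md² gives I = 0.82818 + (4.86)(0.624)² = 2.7206 kg m^2.
Total I = 2.7987 kg m^2; total mass M = 8.79 kg.
k = √(I/M) = √(2.7987/8.79) = 0.56427 m.

0.564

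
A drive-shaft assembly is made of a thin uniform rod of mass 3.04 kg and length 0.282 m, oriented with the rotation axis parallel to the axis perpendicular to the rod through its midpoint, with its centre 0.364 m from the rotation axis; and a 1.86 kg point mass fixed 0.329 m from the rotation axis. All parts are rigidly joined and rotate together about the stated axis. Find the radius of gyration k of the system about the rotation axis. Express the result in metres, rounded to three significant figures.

Thin rod: I_cm = (1/12)ML² = (1/12)(3.04)(0.282)² = 0.020146 kg m^2; centre at d = 0.364 m, so I = I_cm + Md² gives I = 0.020146 + (3.04)(0.364)² = 0.42293 kg m^2.
Point mass: I_cm = 0; centre at d = 0.329 m, so I = I_cm + Md² gives I = 0 + (1.86)(0.329)² = 0.20133 kg m^2.
Total I = 0.62426 kg m^2; total mass M = 4.9 kg.
k = √(I/M) = √(0.62426/4.9) = 0.35693 m.

0.357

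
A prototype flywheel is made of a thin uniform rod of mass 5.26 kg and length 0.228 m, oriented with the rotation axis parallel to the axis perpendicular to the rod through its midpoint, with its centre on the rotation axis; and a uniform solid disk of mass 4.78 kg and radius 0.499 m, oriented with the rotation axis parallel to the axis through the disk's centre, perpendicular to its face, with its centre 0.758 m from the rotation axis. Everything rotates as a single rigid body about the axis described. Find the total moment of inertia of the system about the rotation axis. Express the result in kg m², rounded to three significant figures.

Thin rod: I_cm = (1/12)ML² = (1/12)(5.26)(0.228)² = 0.022786 kg m²; axis through the centre, so I = 0.022786 kg m².
Solid disk: I_cm = (1/2)MR² = (1/2)(4.78)(0.499)² = 0.59511 kg m²; centre at d = 0.758 m, so I = I_cm + Md² gives I = 0.59511 + (4.78)(0.758)² = 3.3415 kg m².
Total I = 0.022786 + 3.3415 = 3.3643 kg m².

3.36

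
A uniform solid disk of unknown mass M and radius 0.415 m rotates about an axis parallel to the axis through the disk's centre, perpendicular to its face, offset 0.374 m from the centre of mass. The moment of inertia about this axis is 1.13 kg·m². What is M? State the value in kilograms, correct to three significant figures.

I = I_cm + Md² = (1/2)MR² + Md² = M·[0.5·(0.415)² + (0.374)²] = M·0.22599.
So M = 1.13 / 0.22599 = 5.0003 kg.

5.00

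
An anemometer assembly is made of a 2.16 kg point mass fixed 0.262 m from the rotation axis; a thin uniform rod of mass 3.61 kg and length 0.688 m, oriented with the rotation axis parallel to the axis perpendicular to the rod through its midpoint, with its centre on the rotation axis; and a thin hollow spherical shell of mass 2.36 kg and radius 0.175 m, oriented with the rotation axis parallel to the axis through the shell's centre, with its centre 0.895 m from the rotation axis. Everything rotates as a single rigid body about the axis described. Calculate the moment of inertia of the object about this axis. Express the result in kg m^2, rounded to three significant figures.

2.23

Point mass: I_cm = 0; centre at d = 0.262 m, so I = I_cm + Md² gives I = 0 + (2.16)(0.262)² = 0.14827 kg m^2.
Thin rod: I_cm = (1/12)ML² = (1/12)(3.61)(0.688)² = 0.1424 kg m^2; axis through the centre, so I = 0.1424 kg m^2.
Spherical shell: I_cm = (2/3)MR² = (2/3)(2.36)(0.175)² = 0.048183 kg m^2; centre at d = 0.895 m, so I = I_cm + Md² gives I = 0.048183 + (2.36)(0.895)² = 1.9386 kg m^2.
Total I = 0.14827 + 0.1424 + 1.9386 = 2.2293 kg m^2.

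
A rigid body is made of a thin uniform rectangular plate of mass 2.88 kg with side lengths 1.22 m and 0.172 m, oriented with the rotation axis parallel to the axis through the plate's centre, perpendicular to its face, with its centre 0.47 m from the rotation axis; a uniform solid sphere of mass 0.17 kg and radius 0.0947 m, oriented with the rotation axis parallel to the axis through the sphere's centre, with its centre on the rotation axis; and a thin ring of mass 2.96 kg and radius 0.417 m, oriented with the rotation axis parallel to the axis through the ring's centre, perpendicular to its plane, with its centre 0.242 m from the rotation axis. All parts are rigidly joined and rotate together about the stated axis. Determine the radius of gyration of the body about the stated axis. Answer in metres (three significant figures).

0.530

Rectangular plate: I_cm = (1/12)M(a²+b²) = (1/12)(2.88)[(1.22)² + (0.172)²] = 0.36432 kg m^2; centre at d = 0.47 m, so I = I_cm + Md² gives I = 0.36432 + (2.88)(0.47)² = 1.0005 kg m^2.
Solid sphere: I_cm = (2/5)MR² = (2/5)(0.17)(0.0947)² = 0.00060983 kg m^2; axis through the centre, so I = 0.00060983 kg m^2.
Thin ring: I_cm = MR² = (2.96)(0.417)² = 0.51471 kg m^2; centre at d = 0.242 m, so I = I_cm + Md² gives I = 0.51471 + (2.96)(0.242)² = 0.68806 kg m^2.
Total I = 1.6892 kg m^2; total mass M = 6.01 kg.
k = √(I/M) = √(1.6892/6.01) = 0.53015 m.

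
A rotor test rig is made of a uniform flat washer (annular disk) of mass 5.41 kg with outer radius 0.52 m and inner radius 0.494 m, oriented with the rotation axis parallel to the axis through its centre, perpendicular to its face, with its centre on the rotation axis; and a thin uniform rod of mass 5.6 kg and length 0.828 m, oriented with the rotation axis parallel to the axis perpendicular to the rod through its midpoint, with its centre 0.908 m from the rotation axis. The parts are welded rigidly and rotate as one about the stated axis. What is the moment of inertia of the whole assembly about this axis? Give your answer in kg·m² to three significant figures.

Annular disk: I_cm = (1/2)M(R²+r²) = (1/2)(5.41)[(0.52)² + (0.494)²] = 1.3915 kg·m²; axis through the centre, so I = 1.3915 kg·m².
Thin rod: I_cm = (1/12)ML² = (1/12)(5.6)(0.828)² = 0.31994 kg·m²; centre at d = 0.908 m, so the parallel axis theorem gives I = 0.31994 + (5.6)(0.908)² = 4.9369 kg·m².
Total I = 1.3915 + 4.9369 = 6.3285 kg·m².

6.33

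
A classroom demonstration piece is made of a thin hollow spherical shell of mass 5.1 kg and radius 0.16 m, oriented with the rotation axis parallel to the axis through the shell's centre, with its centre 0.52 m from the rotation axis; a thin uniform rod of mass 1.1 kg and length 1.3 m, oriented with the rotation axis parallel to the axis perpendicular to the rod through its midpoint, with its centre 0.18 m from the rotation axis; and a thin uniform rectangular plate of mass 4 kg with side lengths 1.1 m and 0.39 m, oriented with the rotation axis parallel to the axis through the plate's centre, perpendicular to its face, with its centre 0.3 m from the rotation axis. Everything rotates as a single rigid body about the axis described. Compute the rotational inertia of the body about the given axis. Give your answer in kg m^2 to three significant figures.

Spherical shell: I_cm = (2/3)MR² = (2/3)(5.1)(0.16)² = 0.08704 kg m^2; centre at d = 0.52 m, so the parallel axis theorem gives I = 0.08704 + (5.1)(0.52)² = 1.4661 kg m^2.
Thin rod: I_cm = (1/12)ML² = (1/12)(1.1)(1.3)² = 0.15492 kg m^2; centre at d = 0.18 m, so the parallel axis theorem gives I = 0.15492 + (1.1)(0.18)² = 0.19056 kg m^2.
Rectangular plate: I_cm = (1/12)M(a²+b²) = (1/12)(4)[(1.1)² + (0.39)²] = 0.45403 kg m^2; centre at d = 0.3 m, so the parallel axis theorem gives I = 0.45403 + (4)(0.3)² = 0.81403 kg m^2.
Total I = 1.4661 + 0.19056 + 0.81403 = 2.4707 kg m^2.

2.47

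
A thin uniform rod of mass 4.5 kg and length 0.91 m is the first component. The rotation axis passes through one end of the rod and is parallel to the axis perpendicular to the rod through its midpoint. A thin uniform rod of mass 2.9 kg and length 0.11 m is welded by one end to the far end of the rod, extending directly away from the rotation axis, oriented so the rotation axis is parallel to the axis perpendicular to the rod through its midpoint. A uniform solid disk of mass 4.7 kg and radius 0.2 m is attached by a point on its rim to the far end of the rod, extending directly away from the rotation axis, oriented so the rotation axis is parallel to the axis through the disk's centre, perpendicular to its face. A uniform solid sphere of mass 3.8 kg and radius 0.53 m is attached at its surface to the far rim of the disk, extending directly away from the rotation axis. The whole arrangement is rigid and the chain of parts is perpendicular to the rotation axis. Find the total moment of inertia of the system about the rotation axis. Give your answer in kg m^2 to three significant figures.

25.9

Thin rod: I_cm = (1/12)ML² = (1/12)(4.5)(0.91)² = 0.31054 kg m^2; centre at d = 0.455 m, so I = I_cm + Md² gives I = 0.31054 + (4.5)(0.455)² = 1.2422 kg m^2.
Thin rod: I_cm = (1/12)ML² = (1/12)(2.9)(0.11)² = 0.0029242 kg m^2; centre at d = 0.455 + 0.455 + 0.055 = 0.965 m, so I = I_cm + Md² gives I = 0.0029242 + (2.9)(0.965)² = 2.7035 kg m^2.
Solid disk: I_cm = (1/2)MR² = (1/2)(4.7)(0.2)² = 0.094 kg m^2; centre at d = 0.455 + 0.455 + 0.055 + 0.055 + 0.2 = 1.22 m, so I = I_cm + Md² gives I = 0.094 + (4.7)(1.22)² = 7.0895 kg m^2.
Solid sphere: I_cm = (2/5)MR² = (2/5)(3.8)(0.53)² = 0.42697 kg m^2; centre at d = 0.455 + 0.455 + 0.055 + 0.055 + 0.2 + 0.2 + 0.53 = 1.95 m, so I = I_cm + Md² gives I = 0.42697 + (3.8)(1.95)² = 14.876 kg m^2.
Total I = 1.2422 + 2.7035 + 7.0895 + 14.876 = 25.912 kg m^2.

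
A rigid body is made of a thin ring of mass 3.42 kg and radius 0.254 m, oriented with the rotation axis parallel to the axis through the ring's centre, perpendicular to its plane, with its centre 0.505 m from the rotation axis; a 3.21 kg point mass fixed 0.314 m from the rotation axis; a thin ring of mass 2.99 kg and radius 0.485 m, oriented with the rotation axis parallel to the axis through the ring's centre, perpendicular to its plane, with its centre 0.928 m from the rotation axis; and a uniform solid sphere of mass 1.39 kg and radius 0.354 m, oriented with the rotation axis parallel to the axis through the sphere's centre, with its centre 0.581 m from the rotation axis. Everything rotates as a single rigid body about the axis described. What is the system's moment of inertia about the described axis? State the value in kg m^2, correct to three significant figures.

Thin ring: I_cm = MR² = (3.42)(0.254)² = 0.22064 kg m^2; centre at d = 0.505 m, so I = I_cm + Md² gives I = 0.22064 + (3.42)(0.505)² = 1.0928 kg m^2.
Point mass: I_cm = 0; centre at d = 0.314 m, so I = I_cm + Md² gives I = 0 + (3.21)(0.314)² = 0.31649 kg m^2.
Thin ring: I_cm = MR² = (2.99)(0.485)² = 0.70332 kg m^2; centre at d = 0.928 m, so I = I_cm + Md² gives I = 0.70332 + (2.99)(0.928)² = 3.2783 kg m^2.
Solid sphere: I_cm = (2/5)MR² = (2/5)(1.39)(0.354)² = 0.069676 kg m^2; centre at d = 0.581 m, so I = I_cm + Md² gives I = 0.069676 + (1.39)(0.581)² = 0.53889 kg m^2.
Total I = 1.0928 + 0.31649 + 3.2783 + 0.53889 = 5.2265 kg m^2.

5.23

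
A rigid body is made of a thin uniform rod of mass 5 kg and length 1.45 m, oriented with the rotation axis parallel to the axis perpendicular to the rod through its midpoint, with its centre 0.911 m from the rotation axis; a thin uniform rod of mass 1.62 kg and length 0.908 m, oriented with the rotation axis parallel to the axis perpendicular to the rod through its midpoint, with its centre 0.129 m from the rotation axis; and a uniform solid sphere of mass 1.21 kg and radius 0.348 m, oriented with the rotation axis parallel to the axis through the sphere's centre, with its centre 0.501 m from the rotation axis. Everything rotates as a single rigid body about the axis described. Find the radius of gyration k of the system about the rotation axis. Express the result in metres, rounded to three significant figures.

0.840

Thin rod: I_cm = (1/12)ML² = (1/12)(5)(1.45)² = 0.87604 kg m^2; centre at d = 0.911 m, so the parallel axis theorem gives I = 0.87604 + (5)(0.911)² = 5.0256 kg m^2.
Thin rod: I_cm = (1/12)ML² = (1/12)(1.62)(0.908)² = 0.1113 kg m^2; centre at d = 0.129 m, so the parallel axis theorem gives I = 0.1113 + (1.62)(0.129)² = 0.13826 kg m^2.
Solid sphere: I_cm = (2/5)MR² = (2/5)(1.21)(0.348)² = 0.058614 kg m^2; centre at d = 0.501 m, so the parallel axis theorem gives I = 0.058614 + (1.21)(0.501)² = 0.36233 kg m^2.
Total I = 5.5262 kg m^2; total mass M = 7.83 kg.
k = √(I/M) = √(5.5262/7.83) = 0.84011 m.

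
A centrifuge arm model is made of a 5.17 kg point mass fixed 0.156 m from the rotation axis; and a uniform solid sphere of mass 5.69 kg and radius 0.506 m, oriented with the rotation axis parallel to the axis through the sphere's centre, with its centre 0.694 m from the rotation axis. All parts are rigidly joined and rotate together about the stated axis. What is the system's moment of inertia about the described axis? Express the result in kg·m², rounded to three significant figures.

3.45

Point mass: I_cm = 0; centre at d = 0.156 m, so I = I_cm + Md² gives I = 0 + (5.17)(0.156)² = 0.12582 kg·m².
Solid sphere: I_cm = (2/5)MR² = (2/5)(5.69)(0.506)² = 0.58274 kg·m²; centre at d = 0.694 m, so I = I_cm + Md² gives I = 0.58274 + (5.69)(0.694)² = 3.3232 kg·m².
Total I = 0.12582 + 3.3232 = 3.4491 kg·m².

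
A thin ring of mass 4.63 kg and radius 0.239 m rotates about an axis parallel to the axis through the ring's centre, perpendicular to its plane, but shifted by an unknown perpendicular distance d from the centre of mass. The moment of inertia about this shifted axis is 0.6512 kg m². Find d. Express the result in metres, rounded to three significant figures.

0.289

About the centre-of-mass axis, I_cm = MR² = (4.63)(0.239)² = 0.26447 kg m².
Parallel axis theorem: I = I_cm + Md², so Md² = 0.6512 − 0.26447 = 0.38673 kg m².
d = √(0.38673 / 4.63) = 0.28901 m.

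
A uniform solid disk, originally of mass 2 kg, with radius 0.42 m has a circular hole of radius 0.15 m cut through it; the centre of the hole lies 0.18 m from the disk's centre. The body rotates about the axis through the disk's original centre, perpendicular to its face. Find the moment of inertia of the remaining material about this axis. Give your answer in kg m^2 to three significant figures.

0.165

Unpierced body about its centre: I₀ = (1/2)MR² = (1/2)(2)(0.42)² = 0.1764 kg m^2.
The removed disk has mass m = M·(r/R)² = (2)(0.15/0.42)² = 0.2551 kg (same uniform areal density).
Its moment of inertia about the rotation axis (parallel-axis theorem): I_hole = (1/2)mr² + md² = (1/2)(0.2551)(0.15)² + (0.2551)(0.18)² = 0.011135 kg m^2.
Treating the hole as negative mass, I = I₀ − I_hole = 0.1764 − 0.011135 = 0.16526 kg m^2.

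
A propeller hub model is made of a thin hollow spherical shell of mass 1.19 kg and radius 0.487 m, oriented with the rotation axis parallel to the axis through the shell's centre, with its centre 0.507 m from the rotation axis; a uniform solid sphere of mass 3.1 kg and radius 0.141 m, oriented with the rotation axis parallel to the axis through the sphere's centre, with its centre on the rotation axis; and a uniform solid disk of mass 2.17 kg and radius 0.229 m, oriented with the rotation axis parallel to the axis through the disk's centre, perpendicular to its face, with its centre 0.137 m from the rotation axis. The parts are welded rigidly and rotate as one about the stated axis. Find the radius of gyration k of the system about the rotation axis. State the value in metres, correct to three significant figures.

0.309

Spherical shell: I_cm = (2/3)MR² = (2/3)(1.19)(0.487)² = 0.18815 kg m²; centre at d = 0.507 m, so I = I_cm + Md² gives I = 0.18815 + (1.19)(0.507)² = 0.49404 kg m².
Solid sphere: I_cm = (2/5)MR² = (2/5)(3.1)(0.141)² = 0.024652 kg m²; axis through the centre, so I = 0.024652 kg m².
Solid disk: I_cm = (1/2)MR² = (1/2)(2.17)(0.229)² = 0.056898 kg m²; centre at d = 0.137 m, so I = I_cm + Md² gives I = 0.056898 + (2.17)(0.137)² = 0.097627 kg m².
Total I = 0.61632 kg m²; total mass M = 6.46 kg.
k = √(I/M) = √(0.61632/6.46) = 0.30888 m.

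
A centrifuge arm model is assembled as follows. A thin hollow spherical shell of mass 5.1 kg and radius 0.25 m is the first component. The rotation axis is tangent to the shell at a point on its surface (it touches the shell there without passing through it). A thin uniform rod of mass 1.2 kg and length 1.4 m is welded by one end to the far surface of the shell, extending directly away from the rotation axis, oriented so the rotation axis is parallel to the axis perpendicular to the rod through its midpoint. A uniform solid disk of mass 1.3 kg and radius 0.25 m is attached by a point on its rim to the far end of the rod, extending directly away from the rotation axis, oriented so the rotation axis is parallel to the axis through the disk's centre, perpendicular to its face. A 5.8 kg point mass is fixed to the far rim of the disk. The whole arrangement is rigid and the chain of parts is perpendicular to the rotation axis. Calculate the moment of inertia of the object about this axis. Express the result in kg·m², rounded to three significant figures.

Spherical shell: I_cm = (2/3)MR² = (2/3)(5.1)(0.25)² = 0.2125 kg·m²; centre at d = 0.25 m, so I = I_cm + Md² gives I = 0.2125 + (5.1)(0.25)² = 0.53125 kg·m².
Thin rod: I_cm = (1/12)ML² = (1/12)(1.2)(1.4)² = 0.196 kg·m²; centre at d = 0.25 + 0.25 + 0.7 = 1.2 m, so I = I_cm + Md² gives I = 0.196 + (1.2)(1.2)² = 1.924 kg·m².
Solid disk: I_cm = (1/2)MR² = (1/2)(1.3)(0.25)² = 0.040625 kg·m²; centre at d = 0.25 + 0.25 + 0.7 + 0.7 + 0.25 = 2.15 m, so I = I_cm + Md² gives I = 0.040625 + (1.3)(2.15)² = 6.0499 kg·m².
Point mass: I_cm = 0; centre at d = 0.25 + 0.25 + 0.7 + 0.7 + 0.25 + 0.25 = 2.4 m, so I = I_cm + Md² gives I = 0 + (5.8)(2.4)² = 33.408 kg·m².
Total I = 0.53125 + 1.924 + 6.0499 + 33.408 = 41.913 kg·m².

41.9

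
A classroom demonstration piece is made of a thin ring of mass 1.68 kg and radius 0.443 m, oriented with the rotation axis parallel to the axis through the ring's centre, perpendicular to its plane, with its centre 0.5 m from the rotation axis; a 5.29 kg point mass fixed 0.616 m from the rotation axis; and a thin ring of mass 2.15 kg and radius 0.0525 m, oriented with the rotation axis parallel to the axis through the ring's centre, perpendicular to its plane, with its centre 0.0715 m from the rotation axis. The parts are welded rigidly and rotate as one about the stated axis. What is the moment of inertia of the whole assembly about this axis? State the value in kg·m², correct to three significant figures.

Thin ring: I_cm = MR² = (1.68)(0.443)² = 0.3297 kg·m²; centre at d = 0.5 m, so the parallel axis theorem gives I = 0.3297 + (1.68)(0.5)² = 0.7497 kg·m².
Point mass: I_cm = 0; centre at d = 0.616 m, so the parallel axis theorem gives I = 0 + (5.29)(0.616)² = 2.0073 kg·m².
Thin ring: I_cm = MR² = (2.15)(0.0525)² = 0.0059259 kg·m²; centre at d = 0.0715 m, so the parallel axis theorem gives I = 0.0059259 + (2.15)(0.0715)² = 0.016917 kg·m².
Total I = 0.7497 + 2.0073 + 0.016917 = 2.7739 kg·m².

2.77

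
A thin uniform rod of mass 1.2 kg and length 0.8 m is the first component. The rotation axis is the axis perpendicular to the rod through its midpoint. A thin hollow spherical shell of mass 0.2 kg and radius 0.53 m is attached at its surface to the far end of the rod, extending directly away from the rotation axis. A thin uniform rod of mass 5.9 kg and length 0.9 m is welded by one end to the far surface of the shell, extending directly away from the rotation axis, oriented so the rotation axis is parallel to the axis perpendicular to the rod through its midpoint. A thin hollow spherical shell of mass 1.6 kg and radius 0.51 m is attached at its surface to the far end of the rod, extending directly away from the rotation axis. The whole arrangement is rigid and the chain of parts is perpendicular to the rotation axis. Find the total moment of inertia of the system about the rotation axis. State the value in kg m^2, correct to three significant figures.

Thin rod: I_cm = (1/12)ML² = (1/12)(1.2)(0.8)² = 0.064 kg m^2; axis through the centre, so I = 0.064 kg m^2.
Spherical shell: I_cm = (2/3)MR² = (2/3)(0.2)(0.53)² = 0.037453 kg m^2; centre at d = 0.4 + 0.53 = 0.93 m, so I = I_cm + Md² gives I = 0.037453 + (0.2)(0.93)² = 0.21043 kg m^2.
Thin rod: I_cm = (1/12)ML² = (1/12)(5.9)(0.9)² = 0.39825 kg m^2; centre at d = 0.4 + 0.53 + 0.53 + 0.45 = 1.91 m, so I = I_cm + Md² gives I = 0.39825 + (5.9)(1.91)² = 21.922 kg m^2.
Spherical shell: I_cm = (2/3)MR² = (2/3)(1.6)(0.51)² = 0.27744 kg m^2; centre at d = 0.4 + 0.53 + 0.53 + 0.45 + 0.45 + 0.51 = 2.87 m, so I = I_cm + Md² gives I = 0.27744 + (1.6)(2.87)² = 13.456 kg m^2.
Total I = 0.064 + 0.21043 + 21.922 + 13.456 = 35.653 kg m^2.

35.7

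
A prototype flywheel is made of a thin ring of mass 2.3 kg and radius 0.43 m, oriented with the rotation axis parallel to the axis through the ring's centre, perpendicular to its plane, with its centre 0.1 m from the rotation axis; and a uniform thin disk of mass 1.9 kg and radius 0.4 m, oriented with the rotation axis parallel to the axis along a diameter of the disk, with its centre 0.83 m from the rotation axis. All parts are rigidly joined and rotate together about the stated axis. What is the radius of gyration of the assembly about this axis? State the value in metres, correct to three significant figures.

0.661

Thin ring: I_cm = MR² = (2.3)(0.43)² = 0.42527 kg m²; centre at d = 0.1 m, so the parallel axis theorem gives I = 0.42527 + (2.3)(0.1)² = 0.44827 kg m².
Thin disk: I_cm = (1/4)MR² = (1/4)(1.9)(0.4)² = 0.076 kg m²; centre at d = 0.83 m, so the parallel axis theorem gives I = 0.076 + (1.9)(0.83)² = 1.3849 kg m².
Total I = 1.8332 kg m²; total mass M = 4.2 kg.
k = √(I/M) = √(1.8332/4.2) = 0.66066 m.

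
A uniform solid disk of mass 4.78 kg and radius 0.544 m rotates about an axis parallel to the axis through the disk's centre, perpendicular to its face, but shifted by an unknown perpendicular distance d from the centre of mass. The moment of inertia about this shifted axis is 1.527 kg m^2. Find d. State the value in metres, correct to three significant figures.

0.414

About the centre-of-mass axis, I_cm = (1/2)MR² = (1/2)(4.78)(0.544)² = 0.70729 kg m^2.
Parallel axis theorem: I = I_cm + Md², so Md² = 1.527 − 0.70729 = 0.81971 kg m^2.
d = √(0.81971 / 4.78) = 0.41411 m.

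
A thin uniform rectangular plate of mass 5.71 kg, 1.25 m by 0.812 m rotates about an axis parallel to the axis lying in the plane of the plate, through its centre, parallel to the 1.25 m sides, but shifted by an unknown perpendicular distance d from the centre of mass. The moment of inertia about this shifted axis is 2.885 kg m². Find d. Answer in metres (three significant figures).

About the centre-of-mass axis, I_cm = (1/12)Mb² = (1/12)(5.71)(0.812)² = 0.31374 kg m².
Parallel axis theorem: I = I_cm + Md², so Md² = 2.885 − 0.31374 = 2.5713 kg m².
d = √(2.5713 / 5.71) = 0.67105 m.

0.671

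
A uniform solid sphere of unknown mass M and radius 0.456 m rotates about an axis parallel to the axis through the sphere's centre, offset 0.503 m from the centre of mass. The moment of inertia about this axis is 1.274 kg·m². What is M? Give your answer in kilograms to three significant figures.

3.79

I = I_cm + Md² = (2/5)MR² + Md² = M·[0.4·(0.456)² + (0.503)²] = M·0.33618.
So M = 1.274 / 0.33618 = 3.7896 kg.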